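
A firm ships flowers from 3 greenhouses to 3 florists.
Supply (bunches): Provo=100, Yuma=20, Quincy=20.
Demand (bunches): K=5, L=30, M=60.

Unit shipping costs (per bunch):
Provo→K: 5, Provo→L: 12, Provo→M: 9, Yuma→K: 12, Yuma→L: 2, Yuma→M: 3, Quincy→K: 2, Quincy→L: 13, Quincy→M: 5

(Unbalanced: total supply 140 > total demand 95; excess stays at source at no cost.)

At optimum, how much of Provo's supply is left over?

Minimum-cost shipments:
  Provo→K: 5 × 5 = 25
  Provo→L: 10 × 12 = 120
  Provo→M: 40 × 9 = 360
  Yuma→L: 20 × 2 = 40
  Quincy→M: 20 × 5 = 100
Total cost = 645.
Provo ships 55 of its 100, leaving 45.

45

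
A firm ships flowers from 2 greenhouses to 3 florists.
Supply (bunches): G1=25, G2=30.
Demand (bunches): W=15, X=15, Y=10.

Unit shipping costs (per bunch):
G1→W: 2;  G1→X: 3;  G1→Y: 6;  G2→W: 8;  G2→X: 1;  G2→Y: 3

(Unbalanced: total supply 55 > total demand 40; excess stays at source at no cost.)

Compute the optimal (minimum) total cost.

One minimum-cost allocation:
  G1–W: 15 × 2 = 30
  G2–X: 15 × 1 = 15
  G2–Y: 10 × 3 = 30
Total = 30 + 15 + 30 = 75.

75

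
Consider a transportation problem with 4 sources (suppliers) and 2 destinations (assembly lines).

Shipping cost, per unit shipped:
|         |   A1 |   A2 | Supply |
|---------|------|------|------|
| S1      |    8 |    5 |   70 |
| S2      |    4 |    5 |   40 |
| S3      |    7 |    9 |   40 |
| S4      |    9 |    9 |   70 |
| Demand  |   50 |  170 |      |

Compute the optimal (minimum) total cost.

One minimum-cost allocation:
  S1->A2: 70 batches
  S2->A1: 10 batches
  S2->A2: 30 batches
  S3->A1: 40 batches
  S4->A2: 70 batches
Total cost = 1450.

1450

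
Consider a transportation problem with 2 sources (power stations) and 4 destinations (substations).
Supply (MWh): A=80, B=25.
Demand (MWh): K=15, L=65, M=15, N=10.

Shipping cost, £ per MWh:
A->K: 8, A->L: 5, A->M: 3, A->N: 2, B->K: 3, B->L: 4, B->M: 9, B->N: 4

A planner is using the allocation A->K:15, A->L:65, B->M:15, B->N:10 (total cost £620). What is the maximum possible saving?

Current plan cost = 15·8 + 65·5 + 15·9 + 10·4 = £620.
Optimal plan:
  A–L: 55 × £5 = £275
  A–M: 15 × £3 = £45
  A–N: 10 × £2 = £20
  B–K: 15 × £3 = £45
  B–L: 10 × £4 = £40
Optimal cost = £425.
Saving = 620 − 425 = £195.

195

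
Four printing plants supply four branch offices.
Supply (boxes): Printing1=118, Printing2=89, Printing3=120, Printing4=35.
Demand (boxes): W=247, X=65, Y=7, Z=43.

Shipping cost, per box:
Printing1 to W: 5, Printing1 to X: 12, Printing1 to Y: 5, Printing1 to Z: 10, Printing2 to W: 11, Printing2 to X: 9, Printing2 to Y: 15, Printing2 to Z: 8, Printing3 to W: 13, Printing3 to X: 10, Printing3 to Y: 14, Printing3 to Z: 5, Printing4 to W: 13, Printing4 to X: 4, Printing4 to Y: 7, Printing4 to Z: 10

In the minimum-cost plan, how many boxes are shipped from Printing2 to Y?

0

Optimal shipments:
  Printing1 to W: 111 boxes
  Printing1 to Y: 7 boxes
  Printing2 to W: 89 boxes
  Printing3 to W: 47 boxes
  Printing3 to X: 30 boxes
  Printing3 to Z: 43 boxes
  Printing4 to X: 35 boxes
Total cost = 2835.
The route Printing2→Y is not used.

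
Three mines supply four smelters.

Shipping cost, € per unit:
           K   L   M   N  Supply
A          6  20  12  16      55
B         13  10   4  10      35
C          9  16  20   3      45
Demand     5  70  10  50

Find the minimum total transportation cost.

1415

An optimal shipping plan:
  A–K: 5 × €6 = €30
  A–L: 35 × €20 = €700
  A–M: 10 × €12 = €120
  A–N: 5 × €16 = €80
  B–L: 35 × €10 = €350
  C–N: 45 × €3 = €135
Total = 30 + 700 + 120 + 80 + 350 + 135 = €1415.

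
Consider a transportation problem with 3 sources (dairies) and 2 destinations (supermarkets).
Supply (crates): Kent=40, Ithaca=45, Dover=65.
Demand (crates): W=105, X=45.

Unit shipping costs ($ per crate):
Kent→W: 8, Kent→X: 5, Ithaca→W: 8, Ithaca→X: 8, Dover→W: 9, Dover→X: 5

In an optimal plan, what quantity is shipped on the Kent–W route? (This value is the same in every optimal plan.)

The minimum-cost plan:
  Kent→W: 40 × $8 = $320
  Ithaca→W: 45 × $8 = $360
  Dover→W: 20 × $9 = $180
  Dover→X: 45 × $5 = $225
Total cost = $1085.
So Kent→W carries 40 crates.

40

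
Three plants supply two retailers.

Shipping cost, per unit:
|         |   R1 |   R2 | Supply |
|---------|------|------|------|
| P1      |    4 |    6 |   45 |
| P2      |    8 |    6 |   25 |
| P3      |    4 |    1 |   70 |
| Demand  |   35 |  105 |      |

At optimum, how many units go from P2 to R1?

0

Optimal shipments:
  P1->R1: 35 × 4 = 140
  P1->R2: 10 × 6 = 60
  P2->R2: 25 × 6 = 150
  P3->R2: 70 × 1 = 70
Total cost = 420.
The route P2→R1 is not used.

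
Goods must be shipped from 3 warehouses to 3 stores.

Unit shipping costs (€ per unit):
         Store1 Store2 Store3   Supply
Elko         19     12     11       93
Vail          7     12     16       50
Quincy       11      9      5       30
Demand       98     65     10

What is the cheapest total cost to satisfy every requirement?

A cheapest plan:
  Elko to Store1: 18 × €19 = €342
  Elko to Store2: 65 × €12 = €780
  Elko to Store3: 10 × €11 = €110
  Vail to Store1: 50 × €7 = €350
  Quincy to Store1: 30 × €11 = €330
Total = 342 + 780 + 110 + 350 + 330 = €1912.

1912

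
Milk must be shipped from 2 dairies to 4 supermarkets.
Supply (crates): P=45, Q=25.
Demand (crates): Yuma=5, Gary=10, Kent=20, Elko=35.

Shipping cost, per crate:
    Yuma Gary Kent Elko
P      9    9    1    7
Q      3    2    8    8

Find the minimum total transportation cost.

A cheapest plan:
  P to Kent: 20 × 1 = 20
  P to Elko: 25 × 7 = 175
  Q to Yuma: 5 × 3 = 15
  Q to Gary: 10 × 2 = 20
  Q to Elko: 10 × 8 = 80
Total = 20 + 175 + 15 + 20 + 80 = 310.

310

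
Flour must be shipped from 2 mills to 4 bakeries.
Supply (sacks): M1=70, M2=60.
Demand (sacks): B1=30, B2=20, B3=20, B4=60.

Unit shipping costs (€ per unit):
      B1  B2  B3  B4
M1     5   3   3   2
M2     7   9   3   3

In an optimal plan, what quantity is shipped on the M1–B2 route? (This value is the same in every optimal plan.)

20

Solving gives:
  M1->B1: 30 × €5 = €150
  M1->B2: 20 × €3 = €60
  M1->B4: 20 × €2 = €40
  M2->B3: 20 × €3 = €60
  M2->B4: 40 × €3 = €120
Total cost = €430.
So M1→B2 carries 20 sacks.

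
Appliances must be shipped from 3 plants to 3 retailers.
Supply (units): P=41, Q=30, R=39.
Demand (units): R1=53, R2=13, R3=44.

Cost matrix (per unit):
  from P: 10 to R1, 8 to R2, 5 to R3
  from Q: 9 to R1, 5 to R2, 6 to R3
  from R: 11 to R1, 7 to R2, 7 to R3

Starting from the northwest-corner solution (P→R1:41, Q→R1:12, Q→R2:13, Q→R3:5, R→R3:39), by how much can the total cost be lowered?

46

Current plan cost = 41·10 + 12·9 + 13·5 + 5·6 + 39·7 = 886.
Optimal plan:
  P→R3: 41 × 5 = 205
  Q→R1: 17 × 9 = 153
  Q→R2: 13 × 5 = 65
  R→R1: 36 × 11 = 396
  R→R3: 3 × 7 = 21
Optimal cost = 840.
Saving = 886 − 840 = 46.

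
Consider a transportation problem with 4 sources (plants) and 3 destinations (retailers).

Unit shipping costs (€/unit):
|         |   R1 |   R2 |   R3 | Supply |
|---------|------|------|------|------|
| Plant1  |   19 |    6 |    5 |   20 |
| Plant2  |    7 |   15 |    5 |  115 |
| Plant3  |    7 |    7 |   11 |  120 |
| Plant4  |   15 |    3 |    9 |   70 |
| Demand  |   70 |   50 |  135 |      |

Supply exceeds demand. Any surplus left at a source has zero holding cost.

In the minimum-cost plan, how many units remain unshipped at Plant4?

20

An optimal plan:
  Plant1 to R3: 20 × €5 = €100
  Plant2 to R3: 115 × €5 = €575
  Plant3 to R1: 70 × €7 = €490
  Plant4 to R2: 50 × €3 = €150
Total cost = €1315.
Plant4 ships 50 of its 70, leaving 20.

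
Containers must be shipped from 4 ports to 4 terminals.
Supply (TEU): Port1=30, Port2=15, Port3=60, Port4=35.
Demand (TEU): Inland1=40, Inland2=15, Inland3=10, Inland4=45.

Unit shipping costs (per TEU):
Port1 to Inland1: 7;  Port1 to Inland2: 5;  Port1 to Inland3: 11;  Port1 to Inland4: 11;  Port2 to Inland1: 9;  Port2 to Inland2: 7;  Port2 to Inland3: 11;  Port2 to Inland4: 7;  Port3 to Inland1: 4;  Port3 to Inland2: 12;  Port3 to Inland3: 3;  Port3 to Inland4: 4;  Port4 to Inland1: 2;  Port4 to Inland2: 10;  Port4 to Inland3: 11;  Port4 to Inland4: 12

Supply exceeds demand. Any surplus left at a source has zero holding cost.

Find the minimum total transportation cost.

A cheapest plan:
  Port1→Inland2: 15 × 5 = 75
  Port3→Inland1: 5 × 4 = 20
  Port3→Inland3: 10 × 3 = 30
  Port3→Inland4: 45 × 4 = 180
  Port4→Inland1: 35 × 2 = 70
Total = 75 + 20 + 30 + 180 + 70 = 375.

375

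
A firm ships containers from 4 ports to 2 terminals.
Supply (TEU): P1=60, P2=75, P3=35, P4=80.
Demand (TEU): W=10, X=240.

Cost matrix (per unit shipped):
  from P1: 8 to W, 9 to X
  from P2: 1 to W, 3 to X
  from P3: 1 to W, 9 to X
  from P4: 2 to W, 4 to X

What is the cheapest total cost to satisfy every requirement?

1320

An optimal shipping plan:
  P1→X: 60 × 9 = 540
  P2→X: 75 × 3 = 225
  P3→W: 10 × 1 = 10
  P3→X: 25 × 9 = 225
  P4→X: 80 × 4 = 320
Total = 540 + 225 + 10 + 225 + 320 = 1320.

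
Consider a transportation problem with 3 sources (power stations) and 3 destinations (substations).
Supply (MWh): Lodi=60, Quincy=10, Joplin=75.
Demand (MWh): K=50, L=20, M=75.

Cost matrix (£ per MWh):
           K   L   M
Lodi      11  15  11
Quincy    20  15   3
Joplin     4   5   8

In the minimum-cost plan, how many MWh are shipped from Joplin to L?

Optimal shipments:
  Lodi–M: 60 × £11 = £660
  Quincy–M: 10 × £3 = £30
  Joplin–K: 50 × £4 = £200
  Joplin–L: 20 × £5 = £100
  Joplin–M: 5 × £8 = £40
Total cost = £1030.
So Joplin→L carries 20 MWh.

20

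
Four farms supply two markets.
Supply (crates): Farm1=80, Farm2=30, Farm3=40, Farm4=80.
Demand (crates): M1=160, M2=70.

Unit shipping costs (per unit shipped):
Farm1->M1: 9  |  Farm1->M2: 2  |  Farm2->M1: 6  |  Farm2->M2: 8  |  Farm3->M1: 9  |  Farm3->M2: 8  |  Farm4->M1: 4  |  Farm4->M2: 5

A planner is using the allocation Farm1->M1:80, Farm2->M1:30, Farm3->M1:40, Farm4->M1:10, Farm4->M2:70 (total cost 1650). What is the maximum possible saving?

Current plan cost = 80·9 + 30·6 + 40·9 + 10·4 + 70·5 = 1650.
Optimal plan:
  Farm1–M1: 10 crates
  Farm1–M2: 70 crates
  Farm2–M1: 30 crates
  Farm3–M1: 40 crates
  Farm4–M1: 80 crates
Optimal cost = 1090.
Saving = 1650 − 1090 = 560.

560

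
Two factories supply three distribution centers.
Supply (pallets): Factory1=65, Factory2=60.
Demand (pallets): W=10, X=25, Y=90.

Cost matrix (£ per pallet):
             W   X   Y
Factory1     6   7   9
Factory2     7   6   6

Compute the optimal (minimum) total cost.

865

An optimal shipping plan:
  Factory1->W: 10 × £6 = £60
  Factory1->X: 25 × £7 = £175
  Factory1->Y: 30 × £9 = £270
  Factory2->Y: 60 × £6 = £360
Total = 60 + 175 + 270 + 360 = £865.
(Supply check: Factory1 ships 65; Factory2 ships 60.)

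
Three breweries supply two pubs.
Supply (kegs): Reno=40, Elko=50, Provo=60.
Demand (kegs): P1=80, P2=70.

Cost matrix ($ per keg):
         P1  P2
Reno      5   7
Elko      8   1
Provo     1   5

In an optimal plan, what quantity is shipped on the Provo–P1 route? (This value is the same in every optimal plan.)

Optimal shipments:
  Reno to P1: 20 × $5 = $100
  Reno to P2: 20 × $7 = $140
  Elko to P2: 50 × $1 = $50
  Provo to P1: 60 × $1 = $60
Total cost = $350.
So Provo→P1 carries 60 kegs.

60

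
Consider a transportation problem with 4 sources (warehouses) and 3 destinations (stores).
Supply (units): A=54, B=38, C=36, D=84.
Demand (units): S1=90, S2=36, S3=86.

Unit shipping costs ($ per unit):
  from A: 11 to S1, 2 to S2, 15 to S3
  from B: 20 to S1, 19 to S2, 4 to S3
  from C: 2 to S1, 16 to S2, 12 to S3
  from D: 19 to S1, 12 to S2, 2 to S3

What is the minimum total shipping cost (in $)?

A cheapest plan:
  A–S1: 18 units
  A–S2: 36 units
  B–S1: 36 units
  B–S3: 2 units
  C–S1: 36 units
  D–S3: 84 units
Total cost = $1238.

1238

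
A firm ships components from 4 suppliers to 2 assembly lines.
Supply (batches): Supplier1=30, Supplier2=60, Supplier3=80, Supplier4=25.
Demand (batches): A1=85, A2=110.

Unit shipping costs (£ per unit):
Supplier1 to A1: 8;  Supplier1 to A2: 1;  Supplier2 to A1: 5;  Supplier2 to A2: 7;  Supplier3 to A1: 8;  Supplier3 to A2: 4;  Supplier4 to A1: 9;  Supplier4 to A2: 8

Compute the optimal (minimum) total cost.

One minimum-cost allocation:
  Supplier1–A2: 30 × £1 = £30
  Supplier2–A1: 60 × £5 = £300
  Supplier3–A2: 80 × £4 = £320
  Supplier4–A1: 25 × £9 = £225
Total = 30 + 300 + 320 + 225 = £875.

875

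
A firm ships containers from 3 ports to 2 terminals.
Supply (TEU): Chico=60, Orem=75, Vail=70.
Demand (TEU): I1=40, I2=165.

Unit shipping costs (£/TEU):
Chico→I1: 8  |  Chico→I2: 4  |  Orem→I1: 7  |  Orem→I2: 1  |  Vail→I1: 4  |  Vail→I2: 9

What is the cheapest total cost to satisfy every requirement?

A cheapest plan:
  Chico–I2: 60 × £4 = £240
  Orem–I2: 75 × £1 = £75
  Vail–I1: 40 × £4 = £160
  Vail–I2: 30 × £9 = £270
Total = 240 + 75 + 160 + 270 = £745.
(Supply check: Chico ships 60; Orem ships 75; Vail ships 70.)

745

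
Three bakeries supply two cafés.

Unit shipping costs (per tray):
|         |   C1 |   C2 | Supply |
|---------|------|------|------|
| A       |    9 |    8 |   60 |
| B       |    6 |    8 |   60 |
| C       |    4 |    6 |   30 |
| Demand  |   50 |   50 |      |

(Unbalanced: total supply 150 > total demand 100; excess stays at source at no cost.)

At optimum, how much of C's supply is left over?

0

Minimum-cost shipments:
  A→C2: 50 × 8 = 400
  B→C1: 20 × 6 = 120
  C→C1: 30 × 4 = 120
Total cost = 640.
C ships 30 of its 30, leaving 0.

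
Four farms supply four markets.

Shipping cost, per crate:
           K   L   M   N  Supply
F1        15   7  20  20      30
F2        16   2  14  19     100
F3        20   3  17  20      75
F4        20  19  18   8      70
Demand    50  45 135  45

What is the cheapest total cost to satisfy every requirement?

An optimal shipping plan:
  F1 to K: 30 × 15 = 450
  F2 to K: 20 × 16 = 320
  F2 to M: 80 × 14 = 1120
  F3 to L: 45 × 3 = 135
  F3 to M: 30 × 17 = 510
  F4 to M: 25 × 18 = 450
  F4 to N: 45 × 8 = 360
Total = 450 + 320 + 1120 + 135 + 510 + 450 + 360 = 3345.
(Supply check: F1 ships 30; F2 ships 100; F3 ships 75; F4 ships 70.)

3345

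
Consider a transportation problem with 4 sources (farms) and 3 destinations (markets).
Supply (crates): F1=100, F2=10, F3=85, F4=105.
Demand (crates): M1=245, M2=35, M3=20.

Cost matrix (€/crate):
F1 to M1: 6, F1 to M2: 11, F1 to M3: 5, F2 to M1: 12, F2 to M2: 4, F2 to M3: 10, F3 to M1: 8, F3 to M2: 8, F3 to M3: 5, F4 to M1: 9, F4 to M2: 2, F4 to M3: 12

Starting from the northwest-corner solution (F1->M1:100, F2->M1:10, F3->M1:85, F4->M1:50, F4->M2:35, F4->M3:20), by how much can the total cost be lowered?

130

Current plan cost = 100·6 + 10·12 + 85·8 + 50·9 + 35·2 + 20·12 = €2160.
Optimal plan:
  F1–M1: 100 × €6 = €600
  F2–M2: 10 × €4 = €40
  F3–M1: 65 × €8 = €520
  F3–M3: 20 × €5 = €100
  F4–M1: 80 × €9 = €720
  F4–M2: 25 × €2 = €50
Optimal cost = €2030.
Saving = 2160 − 2030 = €130.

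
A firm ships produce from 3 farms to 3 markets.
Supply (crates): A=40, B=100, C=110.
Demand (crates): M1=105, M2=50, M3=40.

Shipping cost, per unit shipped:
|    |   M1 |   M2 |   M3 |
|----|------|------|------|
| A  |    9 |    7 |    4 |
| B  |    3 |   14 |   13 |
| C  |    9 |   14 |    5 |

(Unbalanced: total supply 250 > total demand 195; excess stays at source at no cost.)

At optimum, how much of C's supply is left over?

Minimum-cost shipments:
  A–M2: 40 × 7 = 280
  B–M1: 100 × 3 = 300
  C–M1: 5 × 9 = 45
  C–M2: 10 × 14 = 140
  C–M3: 40 × 5 = 200
Total cost = 965.
C ships 55 of its 110, leaving 55.

55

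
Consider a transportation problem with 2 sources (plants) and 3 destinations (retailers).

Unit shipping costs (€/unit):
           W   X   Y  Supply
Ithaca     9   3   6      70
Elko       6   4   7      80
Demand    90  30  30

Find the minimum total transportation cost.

840

An optimal shipping plan:
  Ithaca->W: 10 units
  Ithaca->X: 30 units
  Ithaca->Y: 30 units
  Elko->W: 80 units
Total cost = €840.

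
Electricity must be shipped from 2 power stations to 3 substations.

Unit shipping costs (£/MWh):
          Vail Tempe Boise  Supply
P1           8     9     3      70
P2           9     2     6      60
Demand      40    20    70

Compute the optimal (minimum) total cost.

610

Optimal allocation:
  P1→Boise: 70 × £3 = £210
  P2→Vail: 40 × £9 = £360
  P2→Tempe: 20 × £2 = £40
Total = 210 + 360 + 40 = £610.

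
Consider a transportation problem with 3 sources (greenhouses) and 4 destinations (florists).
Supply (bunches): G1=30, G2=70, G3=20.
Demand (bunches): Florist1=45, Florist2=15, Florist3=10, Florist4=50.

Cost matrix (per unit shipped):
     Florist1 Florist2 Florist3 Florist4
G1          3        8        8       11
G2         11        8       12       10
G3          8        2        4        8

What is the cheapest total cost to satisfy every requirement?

A cheapest plan:
  G1->Florist1: 30 × 3 = 90
  G2->Florist1: 15 × 11 = 165
  G2->Florist2: 5 × 8 = 40
  G2->Florist4: 50 × 10 = 500
  G3->Florist2: 10 × 2 = 20
  G3->Florist3: 10 × 4 = 40
Total = 90 + 165 + 40 + 500 + 20 + 40 = 855.

855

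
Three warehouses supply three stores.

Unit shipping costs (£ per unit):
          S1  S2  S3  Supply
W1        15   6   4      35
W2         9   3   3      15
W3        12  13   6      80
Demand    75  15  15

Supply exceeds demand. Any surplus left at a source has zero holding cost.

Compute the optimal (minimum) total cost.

Optimal allocation:
  W1 to S2: 15 × £6 = £90
  W1 to S3: 15 × £4 = £60
  W2 to S1: 15 × £9 = £135
  W3 to S1: 60 × £12 = £720
Total = 90 + 60 + 135 + 720 = £1005.
(Supply check: W1 ships 30; W2 ships 15; W3 ships 60.)

1005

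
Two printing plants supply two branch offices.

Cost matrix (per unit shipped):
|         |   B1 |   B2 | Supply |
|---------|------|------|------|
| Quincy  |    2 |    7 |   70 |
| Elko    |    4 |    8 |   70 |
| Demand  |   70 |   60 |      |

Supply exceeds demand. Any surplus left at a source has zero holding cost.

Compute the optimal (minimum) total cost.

One minimum-cost allocation:
  Quincy–B1: 70 × 2 = 140
  Elko–B2: 60 × 8 = 480
Total = 140 + 480 = 620.
(Supply check: Quincy ships 70; Elko ships 60.)

620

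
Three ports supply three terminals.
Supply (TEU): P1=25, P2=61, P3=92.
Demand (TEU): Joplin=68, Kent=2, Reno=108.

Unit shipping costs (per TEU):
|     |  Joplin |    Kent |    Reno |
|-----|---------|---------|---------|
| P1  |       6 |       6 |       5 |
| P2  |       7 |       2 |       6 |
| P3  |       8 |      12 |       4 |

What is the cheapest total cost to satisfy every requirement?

919

An optimal shipping plan:
  P1 to Joplin: 9 × 6 = 54
  P1 to Reno: 16 × 5 = 80
  P2 to Joplin: 59 × 7 = 413
  P2 to Kent: 2 × 2 = 4
  P3 to Reno: 92 × 4 = 368
Total = 54 + 80 + 413 + 4 + 368 = 919.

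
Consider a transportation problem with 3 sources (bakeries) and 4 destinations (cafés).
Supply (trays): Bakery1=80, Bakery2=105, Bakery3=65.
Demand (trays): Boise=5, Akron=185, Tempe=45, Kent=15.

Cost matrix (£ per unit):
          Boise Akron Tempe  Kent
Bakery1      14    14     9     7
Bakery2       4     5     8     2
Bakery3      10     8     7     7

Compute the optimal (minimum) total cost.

1830

A cheapest plan:
  Bakery1→Akron: 20 × £14 = £280
  Bakery1→Tempe: 45 × £9 = £405
  Bakery1→Kent: 15 × £7 = £105
  Bakery2→Boise: 5 × £4 = £20
  Bakery2→Akron: 100 × £5 = £500
  Bakery3→Akron: 65 × £8 = £520
Total = 280 + 405 + 105 + 20 + 500 + 520 = £1830.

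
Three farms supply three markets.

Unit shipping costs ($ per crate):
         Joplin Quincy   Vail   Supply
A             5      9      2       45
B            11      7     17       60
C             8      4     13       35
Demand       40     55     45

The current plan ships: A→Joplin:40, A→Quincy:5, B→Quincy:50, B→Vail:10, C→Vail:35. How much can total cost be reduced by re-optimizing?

410

Current plan cost = 40·5 + 5·9 + 50·7 + 10·17 + 35·13 = $1220.
Optimal plan:
  A–Vail: 45 crates
  B–Joplin: 40 crates
  B–Quincy: 20 crates
  C–Quincy: 35 crates
Optimal cost = $810.
Saving = 1220 − 810 = $410.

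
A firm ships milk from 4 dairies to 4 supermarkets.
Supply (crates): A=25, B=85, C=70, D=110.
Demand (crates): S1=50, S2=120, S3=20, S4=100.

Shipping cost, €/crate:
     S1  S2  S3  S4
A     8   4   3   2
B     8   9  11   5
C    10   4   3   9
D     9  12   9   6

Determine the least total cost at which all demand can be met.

One minimum-cost allocation:
  A to S2: 25 × €4 = €100
  B to S2: 45 × €9 = €405
  B to S4: 40 × €5 = €200
  C to S2: 50 × €4 = €200
  C to S3: 20 × €3 = €60
  D to S1: 50 × €9 = €450
  D to S4: 60 × €6 = €360
Total = 100 + 405 + 200 + 200 + 60 + 450 + 360 = €1775.

1775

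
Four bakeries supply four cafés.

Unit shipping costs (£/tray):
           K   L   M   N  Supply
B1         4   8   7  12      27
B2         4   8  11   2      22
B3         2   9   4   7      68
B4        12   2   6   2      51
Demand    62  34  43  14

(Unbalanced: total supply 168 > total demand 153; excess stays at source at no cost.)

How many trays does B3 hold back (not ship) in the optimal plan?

0

An optimal plan:
  B1 to K: 27 × £4 = £108
  B2 to K: 10 × £4 = £40
  B2 to N: 12 × £2 = £24
  B3 to K: 25 × £2 = £50
  B3 to M: 43 × £4 = £172
  B4 to L: 34 × £2 = £68
  B4 to N: 2 × £2 = £4
Total cost = £466.
B3 ships 68 of its 68, leaving 0.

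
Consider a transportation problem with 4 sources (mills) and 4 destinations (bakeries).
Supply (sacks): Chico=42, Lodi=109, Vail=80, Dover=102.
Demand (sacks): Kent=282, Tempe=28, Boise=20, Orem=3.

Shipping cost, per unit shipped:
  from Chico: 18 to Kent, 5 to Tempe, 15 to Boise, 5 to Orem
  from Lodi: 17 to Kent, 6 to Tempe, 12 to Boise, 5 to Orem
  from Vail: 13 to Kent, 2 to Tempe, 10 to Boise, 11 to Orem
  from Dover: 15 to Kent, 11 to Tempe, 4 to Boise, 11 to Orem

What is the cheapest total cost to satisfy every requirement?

4556

An optimal shipping plan:
  Chico→Kent: 11 × 18 = 198
  Chico→Tempe: 28 × 5 = 140
  Chico→Orem: 3 × 5 = 15
  Lodi→Kent: 109 × 17 = 1853
  Vail→Kent: 80 × 13 = 1040
  Dover→Kent: 82 × 15 = 1230
  Dover→Boise: 20 × 4 = 80
Total = 198 + 140 + 15 + 1853 + 1040 + 1230 + 80 = 4556.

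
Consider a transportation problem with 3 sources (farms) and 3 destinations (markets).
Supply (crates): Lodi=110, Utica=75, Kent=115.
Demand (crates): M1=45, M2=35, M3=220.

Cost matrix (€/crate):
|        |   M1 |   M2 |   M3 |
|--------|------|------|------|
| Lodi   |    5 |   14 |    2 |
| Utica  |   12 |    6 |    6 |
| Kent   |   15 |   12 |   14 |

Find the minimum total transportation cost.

One minimum-cost allocation:
  Lodi->M3: 110 × €2 = €220
  Utica->M3: 75 × €6 = €450
  Kent->M1: 45 × €15 = €675
  Kent->M2: 35 × €12 = €420
  Kent->M3: 35 × €14 = €490
Total = 220 + 450 + 675 + 420 + 490 = €2255.
(Supply check: Lodi ships 110; Utica ships 75; Kent ships 115.)

2255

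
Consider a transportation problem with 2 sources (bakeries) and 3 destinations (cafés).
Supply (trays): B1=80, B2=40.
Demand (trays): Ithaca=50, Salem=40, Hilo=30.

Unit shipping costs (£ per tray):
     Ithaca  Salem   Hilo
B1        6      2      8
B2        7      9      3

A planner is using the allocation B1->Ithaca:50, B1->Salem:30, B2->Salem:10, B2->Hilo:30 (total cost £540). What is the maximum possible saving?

Current plan cost = 50·6 + 30·2 + 10·9 + 30·3 = £540.
Optimal plan:
  B1–Ithaca: 40 trays
  B1–Salem: 40 trays
  B2–Ithaca: 10 trays
  B2–Hilo: 30 trays
Optimal cost = £480.
Saving = 540 − 480 = £60.

60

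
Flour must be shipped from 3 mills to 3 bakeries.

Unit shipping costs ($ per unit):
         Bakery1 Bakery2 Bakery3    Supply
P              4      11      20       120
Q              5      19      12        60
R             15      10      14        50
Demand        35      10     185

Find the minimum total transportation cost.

An optimal shipping plan:
  P to Bakery1: 35 × $4 = $140
  P to Bakery2: 10 × $11 = $110
  P to Bakery3: 75 × $20 = $1500
  Q to Bakery3: 60 × $12 = $720
  R to Bakery3: 50 × $14 = $700
Total = 140 + 110 + 1500 + 720 + 700 = $3170.
(Supply check: P ships 120; Q ships 60; R ships 50.)

3170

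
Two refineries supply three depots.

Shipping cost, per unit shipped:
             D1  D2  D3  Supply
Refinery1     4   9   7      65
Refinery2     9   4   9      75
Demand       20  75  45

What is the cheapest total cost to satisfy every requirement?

695

A cheapest plan:
  Refinery1–D1: 20 kL
  Refinery1–D3: 45 kL
  Refinery2–D2: 75 kL
Total cost = 695.
(Supply check: Refinery1 ships 65; Refinery2 ships 75.)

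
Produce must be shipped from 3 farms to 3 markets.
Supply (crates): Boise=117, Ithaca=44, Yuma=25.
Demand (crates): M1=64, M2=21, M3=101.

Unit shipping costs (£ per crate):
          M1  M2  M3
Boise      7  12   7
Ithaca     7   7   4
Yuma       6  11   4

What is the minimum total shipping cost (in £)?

1158

A cheapest plan:
  Boise→M1: 64 × £7 = £448
  Boise→M3: 53 × £7 = £371
  Ithaca→M2: 21 × £7 = £147
  Ithaca→M3: 23 × £4 = £92
  Yuma→M3: 25 × £4 = £100
Total = 448 + 371 + 147 + 92 + 100 = £1158.
(Supply check: Boise ships 117; Ithaca ships 44; Yuma ships 25.)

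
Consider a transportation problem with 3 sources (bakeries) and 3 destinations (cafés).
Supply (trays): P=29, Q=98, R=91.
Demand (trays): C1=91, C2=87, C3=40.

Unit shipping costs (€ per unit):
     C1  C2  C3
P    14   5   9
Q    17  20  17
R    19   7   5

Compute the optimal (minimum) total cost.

2382

A cheapest plan:
  P->C2: 29 × €5 = €145
  Q->C1: 91 × €17 = €1547
  Q->C3: 7 × €17 = €119
  R->C2: 58 × €7 = €406
  R->C3: 33 × €5 = €165
Total = 145 + 1547 + 119 + 406 + 165 = €2382.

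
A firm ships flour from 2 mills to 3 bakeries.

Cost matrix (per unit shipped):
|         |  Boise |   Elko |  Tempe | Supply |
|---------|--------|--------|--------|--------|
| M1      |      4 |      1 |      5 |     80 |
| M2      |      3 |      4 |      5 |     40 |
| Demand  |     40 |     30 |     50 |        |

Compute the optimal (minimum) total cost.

One minimum-cost allocation:
  M1–Elko: 30 × 1 = 30
  M1–Tempe: 50 × 5 = 250
  M2–Boise: 40 × 3 = 120
Total = 30 + 250 + 120 = 400.
(Supply check: M1 ships 80; M2 ships 40.)

400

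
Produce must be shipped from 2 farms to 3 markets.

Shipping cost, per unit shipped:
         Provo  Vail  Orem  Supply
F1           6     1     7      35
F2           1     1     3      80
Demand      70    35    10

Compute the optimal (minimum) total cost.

Optimal allocation:
  F1–Vail: 35 crates
  F2–Provo: 70 crates
  F2–Orem: 10 crates
Total cost = 135.

135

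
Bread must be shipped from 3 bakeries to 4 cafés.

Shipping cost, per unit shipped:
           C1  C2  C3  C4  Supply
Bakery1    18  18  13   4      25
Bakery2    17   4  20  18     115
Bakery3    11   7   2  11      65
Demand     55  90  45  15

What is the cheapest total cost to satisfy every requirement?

One minimum-cost allocation:
  Bakery1 to C1: 10 × 18 = 180
  Bakery1 to C4: 15 × 4 = 60
  Bakery2 to C1: 25 × 17 = 425
  Bakery2 to C2: 90 × 4 = 360
  Bakery3 to C1: 20 × 11 = 220
  Bakery3 to C3: 45 × 2 = 90
Total = 180 + 60 + 425 + 360 + 220 + 90 = 1335.

1335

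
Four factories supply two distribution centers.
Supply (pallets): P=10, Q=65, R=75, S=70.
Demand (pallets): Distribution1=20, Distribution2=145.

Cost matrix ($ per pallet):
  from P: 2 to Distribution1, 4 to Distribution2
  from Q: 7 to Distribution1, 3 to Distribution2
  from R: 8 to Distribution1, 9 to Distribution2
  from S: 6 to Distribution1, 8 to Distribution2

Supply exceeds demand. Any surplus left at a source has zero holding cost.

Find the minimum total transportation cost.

One minimum-cost allocation:
  P to Distribution2: 10 pallets
  Q to Distribution2: 65 pallets
  R to Distribution2: 20 pallets
  S to Distribution1: 20 pallets
  S to Distribution2: 50 pallets
Total cost = $935.

935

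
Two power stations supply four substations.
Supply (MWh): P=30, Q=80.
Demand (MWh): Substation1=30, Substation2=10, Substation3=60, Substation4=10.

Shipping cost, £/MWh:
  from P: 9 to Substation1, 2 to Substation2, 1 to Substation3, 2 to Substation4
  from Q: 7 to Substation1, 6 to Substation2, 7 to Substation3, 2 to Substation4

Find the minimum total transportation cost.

530

One minimum-cost allocation:
  P–Substation3: 30 × £1 = £30
  Q–Substation1: 30 × £7 = £210
  Q–Substation2: 10 × £6 = £60
  Q–Substation3: 30 × £7 = £210
  Q–Substation4: 10 × £2 = £20
Total = 30 + 210 + 60 + 210 + 20 = £530.
(Supply check: P ships 30; Q ships 80.)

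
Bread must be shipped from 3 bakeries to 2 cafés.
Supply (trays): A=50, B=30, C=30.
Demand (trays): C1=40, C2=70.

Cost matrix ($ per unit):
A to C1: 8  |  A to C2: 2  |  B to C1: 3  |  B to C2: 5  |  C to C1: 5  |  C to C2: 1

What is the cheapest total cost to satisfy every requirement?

260

A cheapest plan:
  A–C2: 50 × $2 = $100
  B–C1: 30 × $3 = $90
  C–C1: 10 × $5 = $50
  C–C2: 20 × $1 = $20
Total = 100 + 90 + 50 + 20 = $260.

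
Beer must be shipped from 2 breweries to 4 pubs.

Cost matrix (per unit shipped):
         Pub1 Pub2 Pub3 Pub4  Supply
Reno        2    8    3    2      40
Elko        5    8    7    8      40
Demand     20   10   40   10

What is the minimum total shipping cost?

An optimal shipping plan:
  Reno to Pub3: 30 × 3 = 90
  Reno to Pub4: 10 × 2 = 20
  Elko to Pub1: 20 × 5 = 100
  Elko to Pub2: 10 × 8 = 80
  Elko to Pub3: 10 × 7 = 70
Total = 90 + 20 + 100 + 80 + 70 = 360.

360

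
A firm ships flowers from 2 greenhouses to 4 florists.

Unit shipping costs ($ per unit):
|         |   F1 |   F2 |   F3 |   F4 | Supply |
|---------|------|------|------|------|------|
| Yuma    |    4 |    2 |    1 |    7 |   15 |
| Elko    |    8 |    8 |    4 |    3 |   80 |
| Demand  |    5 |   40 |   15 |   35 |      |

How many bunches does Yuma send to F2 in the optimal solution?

15

Optimal shipments:
  Yuma→F2: 15 × $2 = $30
  Elko→F1: 5 × $8 = $40
  Elko→F2: 25 × $8 = $200
  Elko→F3: 15 × $4 = $60
  Elko→F4: 35 × $3 = $105
Total cost = $435.
So Yuma→F2 carries 15 bunches.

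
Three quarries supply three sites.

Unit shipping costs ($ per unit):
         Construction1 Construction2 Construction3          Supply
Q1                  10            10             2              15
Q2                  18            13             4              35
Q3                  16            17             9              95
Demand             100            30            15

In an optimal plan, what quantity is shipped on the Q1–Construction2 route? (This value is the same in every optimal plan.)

Solving gives:
  Q1->Construction1: 5 × $10 = $50
  Q1->Construction2: 10 × $10 = $100
  Q2->Construction2: 20 × $13 = $260
  Q2->Construction3: 15 × $4 = $60
  Q3->Construction1: 95 × $16 = $1520
Total cost = $1990.
So Q1→Construction2 carries 10 truckloads.

10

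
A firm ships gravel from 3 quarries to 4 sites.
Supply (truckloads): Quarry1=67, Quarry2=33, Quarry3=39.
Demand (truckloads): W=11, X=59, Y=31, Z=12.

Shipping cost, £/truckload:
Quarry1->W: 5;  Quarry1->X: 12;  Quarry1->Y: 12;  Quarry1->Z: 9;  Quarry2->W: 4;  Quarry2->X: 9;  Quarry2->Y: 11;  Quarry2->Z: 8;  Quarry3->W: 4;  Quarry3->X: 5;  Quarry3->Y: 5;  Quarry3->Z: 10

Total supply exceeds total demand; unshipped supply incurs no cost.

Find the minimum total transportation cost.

871

An optimal shipping plan:
  Quarry1–W: 11 × £5 = £55
  Quarry1–Y: 18 × £12 = £216
  Quarry1–Z: 12 × £9 = £108
  Quarry2–X: 33 × £9 = £297
  Quarry3–X: 26 × £5 = £130
  Quarry3–Y: 13 × £5 = £65
Total = 55 + 216 + 108 + 297 + 130 + 65 = £871.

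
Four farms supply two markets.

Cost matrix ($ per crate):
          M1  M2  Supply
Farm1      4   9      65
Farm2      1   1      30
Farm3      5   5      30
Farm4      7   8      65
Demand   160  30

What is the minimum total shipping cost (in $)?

895

A cheapest plan:
  Farm1–M1: 65 crates
  Farm2–M1: 30 crates
  Farm3–M2: 30 crates
  Farm4–M1: 65 crates
Total cost = $895.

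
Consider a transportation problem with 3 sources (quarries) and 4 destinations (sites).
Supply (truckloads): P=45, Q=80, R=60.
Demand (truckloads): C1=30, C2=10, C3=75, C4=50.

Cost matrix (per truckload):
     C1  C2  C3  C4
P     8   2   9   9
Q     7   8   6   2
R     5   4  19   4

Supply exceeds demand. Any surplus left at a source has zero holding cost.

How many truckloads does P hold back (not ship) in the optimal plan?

20

Minimum-cost shipments:
  P->C2: 10 × 2 = 20
  P->C3: 15 × 9 = 135
  Q->C3: 60 × 6 = 360
  Q->C4: 20 × 2 = 40
  R->C1: 30 × 5 = 150
  R->C4: 30 × 4 = 120
Total cost = 825.
P ships 25 of its 45, leaving 20.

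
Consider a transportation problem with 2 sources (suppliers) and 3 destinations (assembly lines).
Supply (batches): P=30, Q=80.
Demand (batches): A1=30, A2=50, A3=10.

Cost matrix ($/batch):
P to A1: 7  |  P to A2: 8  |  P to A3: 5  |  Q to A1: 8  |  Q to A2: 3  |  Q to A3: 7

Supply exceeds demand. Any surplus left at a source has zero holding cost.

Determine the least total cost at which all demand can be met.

420

Optimal allocation:
  P->A1: 20 batches
  P->A3: 10 batches
  Q->A1: 10 batches
  Q->A2: 50 batches
Total cost = $420.
(Supply check: P ships 30; Q ships 60.)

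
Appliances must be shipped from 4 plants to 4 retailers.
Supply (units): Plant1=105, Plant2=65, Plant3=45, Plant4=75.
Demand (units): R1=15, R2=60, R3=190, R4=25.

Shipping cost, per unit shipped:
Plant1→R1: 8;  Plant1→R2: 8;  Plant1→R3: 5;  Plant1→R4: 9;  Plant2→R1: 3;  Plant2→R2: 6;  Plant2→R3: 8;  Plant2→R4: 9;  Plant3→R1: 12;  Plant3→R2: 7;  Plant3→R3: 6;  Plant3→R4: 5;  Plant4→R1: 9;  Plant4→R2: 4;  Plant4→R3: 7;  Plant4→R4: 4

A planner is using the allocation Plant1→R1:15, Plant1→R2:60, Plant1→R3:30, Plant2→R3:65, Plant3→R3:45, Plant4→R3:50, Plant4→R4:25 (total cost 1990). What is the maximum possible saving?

Current plan cost = 15·8 + 60·8 + 30·5 + 65·8 + 45·6 + 50·7 + 25·4 = 1990.
Optimal plan:
  Plant1 to R3: 105 × 5 = 525
  Plant2 to R1: 15 × 3 = 45
  Plant2 to R2: 10 × 6 = 60
  Plant2 to R3: 40 × 8 = 320
  Plant3 to R3: 45 × 6 = 270
  Plant4 to R2: 50 × 4 = 200
  Plant4 to R4: 25 × 4 = 100
Optimal cost = 1520.
Saving = 1990 − 1520 = 470.

470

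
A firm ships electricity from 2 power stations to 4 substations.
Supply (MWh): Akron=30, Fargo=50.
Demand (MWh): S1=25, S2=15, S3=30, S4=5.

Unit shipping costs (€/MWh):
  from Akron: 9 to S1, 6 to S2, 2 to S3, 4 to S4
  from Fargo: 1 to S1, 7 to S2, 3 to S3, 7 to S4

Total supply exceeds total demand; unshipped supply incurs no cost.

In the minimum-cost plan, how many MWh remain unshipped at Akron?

0

Minimum-cost shipments:
  Akron→S2: 15 × €6 = €90
  Akron→S3: 10 × €2 = €20
  Akron→S4: 5 × €4 = €20
  Fargo→S1: 25 × €1 = €25
  Fargo→S3: 20 × €3 = €60
Total cost = €215.
Akron ships 30 of its 30, leaving 0.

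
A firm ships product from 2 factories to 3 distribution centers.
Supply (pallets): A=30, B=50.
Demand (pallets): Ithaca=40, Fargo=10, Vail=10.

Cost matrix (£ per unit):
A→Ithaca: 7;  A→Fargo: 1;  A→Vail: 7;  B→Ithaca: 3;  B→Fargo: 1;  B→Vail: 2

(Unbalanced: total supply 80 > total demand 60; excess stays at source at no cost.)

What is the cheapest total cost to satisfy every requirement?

150

A cheapest plan:
  A→Fargo: 10 pallets
  B→Ithaca: 40 pallets
  B→Vail: 10 pallets
Total cost = £150.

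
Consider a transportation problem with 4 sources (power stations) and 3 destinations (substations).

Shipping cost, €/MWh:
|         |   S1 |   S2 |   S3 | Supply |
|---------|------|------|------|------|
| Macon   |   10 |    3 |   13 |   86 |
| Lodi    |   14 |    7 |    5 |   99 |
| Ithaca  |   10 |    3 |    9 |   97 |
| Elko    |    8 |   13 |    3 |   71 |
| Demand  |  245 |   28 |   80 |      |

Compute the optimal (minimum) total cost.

Optimal allocation:
  Macon→S1: 58 MWh
  Macon→S2: 28 MWh
  Lodi→S1: 19 MWh
  Lodi→S3: 80 MWh
  Ithaca→S1: 97 MWh
  Elko→S1: 71 MWh
Total cost = €2868.

2868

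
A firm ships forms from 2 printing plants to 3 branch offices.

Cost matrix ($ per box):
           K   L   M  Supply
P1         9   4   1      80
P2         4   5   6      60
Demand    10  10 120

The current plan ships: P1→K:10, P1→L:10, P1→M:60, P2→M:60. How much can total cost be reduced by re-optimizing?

140

Current plan cost = 10·9 + 10·4 + 60·1 + 60·6 = $550.
Optimal plan:
  P1–M: 80 × $1 = $80
  P2–K: 10 × $4 = $40
  P2–L: 10 × $5 = $50
  P2–M: 40 × $6 = $240
Optimal cost = $410.
Saving = 550 − 410 = $140.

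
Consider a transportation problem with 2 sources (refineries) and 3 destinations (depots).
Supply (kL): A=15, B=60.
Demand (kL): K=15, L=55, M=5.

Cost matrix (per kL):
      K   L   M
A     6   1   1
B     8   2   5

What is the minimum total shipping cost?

A cheapest plan:
  A->K: 10 kL
  A->M: 5 kL
  B->K: 5 kL
  B->L: 55 kL
Total cost = 215.
(Supply check: A ships 15; B ships 60.)

215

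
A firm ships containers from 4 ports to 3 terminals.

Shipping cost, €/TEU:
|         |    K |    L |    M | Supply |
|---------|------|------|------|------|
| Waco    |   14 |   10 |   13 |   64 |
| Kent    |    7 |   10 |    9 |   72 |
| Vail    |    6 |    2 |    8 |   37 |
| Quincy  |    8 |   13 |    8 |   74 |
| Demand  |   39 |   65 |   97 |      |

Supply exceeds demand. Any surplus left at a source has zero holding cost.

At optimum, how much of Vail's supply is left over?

0

An optimal plan:
  Waco→L: 28 × €10 = €280
  Kent→K: 39 × €7 = €273
  Kent→M: 23 × €9 = €207
  Vail→L: 37 × €2 = €74
  Quincy→M: 74 × €8 = €592
Total cost = €1426.
Vail ships 37 of its 37, leaving 0.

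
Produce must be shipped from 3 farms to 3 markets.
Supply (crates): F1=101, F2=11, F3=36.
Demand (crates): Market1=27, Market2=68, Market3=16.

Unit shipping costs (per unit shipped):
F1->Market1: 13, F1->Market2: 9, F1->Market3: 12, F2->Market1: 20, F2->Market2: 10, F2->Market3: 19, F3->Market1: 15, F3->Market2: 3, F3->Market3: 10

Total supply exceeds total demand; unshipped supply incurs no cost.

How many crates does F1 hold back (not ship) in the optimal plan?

26

An optimal plan:
  F1–Market1: 27 × 13 = 351
  F1–Market2: 32 × 9 = 288
  F1–Market3: 16 × 12 = 192
  F3–Market2: 36 × 3 = 108
Total cost = 939.
F1 ships 75 of its 101, leaving 26.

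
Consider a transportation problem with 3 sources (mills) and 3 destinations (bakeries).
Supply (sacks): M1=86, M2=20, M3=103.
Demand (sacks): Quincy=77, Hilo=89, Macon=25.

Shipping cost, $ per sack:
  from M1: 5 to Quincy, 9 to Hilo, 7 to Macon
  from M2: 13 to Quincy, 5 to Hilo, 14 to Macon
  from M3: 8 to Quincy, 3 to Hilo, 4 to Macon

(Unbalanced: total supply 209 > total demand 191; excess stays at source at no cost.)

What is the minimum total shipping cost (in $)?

One minimum-cost allocation:
  M1→Quincy: 77 × $5 = $385
  M2→Hilo: 11 × $5 = $55
  M3→Hilo: 78 × $3 = $234
  M3→Macon: 25 × $4 = $100
Total = 385 + 55 + 234 + 100 = $774.

774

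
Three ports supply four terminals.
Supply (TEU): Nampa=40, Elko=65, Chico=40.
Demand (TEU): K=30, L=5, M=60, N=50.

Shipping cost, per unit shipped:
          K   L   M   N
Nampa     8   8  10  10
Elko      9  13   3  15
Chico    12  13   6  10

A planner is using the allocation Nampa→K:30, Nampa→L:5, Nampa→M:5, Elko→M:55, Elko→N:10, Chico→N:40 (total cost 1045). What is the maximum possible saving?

80

Current plan cost = 30·8 + 5·8 + 5·10 + 55·3 + 10·15 + 40·10 = 1045.
Optimal plan:
  Nampa→K: 25 TEU
  Nampa→L: 5 TEU
  Nampa→N: 10 TEU
  Elko→K: 5 TEU
  Elko→M: 60 TEU
  Chico→N: 40 TEU
Optimal cost = 965.
Saving = 1045 − 965 = 80.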